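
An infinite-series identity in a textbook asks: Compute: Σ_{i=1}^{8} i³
Using formula: Σ i^3 = [n(n + 1)/2]² = [8·9/2]² = 1296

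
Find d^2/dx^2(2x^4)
Apply power rule 2 times:
d^1: 8x^3
d^2: 24x^2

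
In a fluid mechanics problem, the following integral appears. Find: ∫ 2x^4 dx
Using power rule: ∫ 2x^4 dx=2/5 x^5+C=(2/5)x^5+C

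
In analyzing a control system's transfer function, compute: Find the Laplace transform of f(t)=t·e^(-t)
L{t·e^(at)} = 1/(s-a)²
L{t·e^(-t)} = 1/(s + 1)²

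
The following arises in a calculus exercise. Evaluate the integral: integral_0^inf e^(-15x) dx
integral_0^inf e^(-15x) dx=[-1/15 * e^(-15x)]_0^inf
=0 - (-1/15)=1/15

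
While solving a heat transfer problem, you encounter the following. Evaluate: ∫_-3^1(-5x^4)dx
Step 1: Find antiderivative F(x)=-x^5
Step 2: F(1) - F(-3)=-1 - (243)=-244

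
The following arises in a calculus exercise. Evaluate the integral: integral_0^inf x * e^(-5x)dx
This is a Gamma integral. Substitute u=5x (du=5 dx):
integral_0^inf x * e^(-5x) dx=(1/5^2) integral_0^inf u^1 * e^(-u) du
=Gamma(2)/5^2=1!/5^2=1/25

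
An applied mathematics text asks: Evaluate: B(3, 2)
B(x,y)=Γ(x)Γ(y)/Γ(x+y)=(x-1)!(y-1)!/(x+y-1)!
B(3,2)=2!·1!/4!=1/12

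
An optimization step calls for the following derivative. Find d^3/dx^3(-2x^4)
Apply power rule 3 times:
d^1: -8x^3
d^2: -24x^2
d^3: -48x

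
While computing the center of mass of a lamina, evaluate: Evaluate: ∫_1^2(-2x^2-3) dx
Step 1: Find antiderivative F(x) = (-2/3)x^3-3x
Step 2: F(2) - F(1) = -34/3 - (-11/3) = -23/3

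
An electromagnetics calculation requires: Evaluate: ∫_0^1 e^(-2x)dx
Antiderivative: (1/(-2))e^(-2x)
Evaluate: (1/(-2))(e^-2-1)

Answer: (e^-2-1)/(-2)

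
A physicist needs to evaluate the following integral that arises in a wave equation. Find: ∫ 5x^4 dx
Using power rule: ∫ 5x^4 dx=5/5 x^5+C=x^5+C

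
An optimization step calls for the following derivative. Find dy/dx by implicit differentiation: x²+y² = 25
Differentiate both sides: 2x+2y·(dy/dx)=0
Solve: dy/dx=-2x/(2y)=-x/y

Answer: dy/dx=-x/y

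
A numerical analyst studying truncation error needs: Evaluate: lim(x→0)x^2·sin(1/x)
Squeeze theorem: -|x^2| ≤ x^2·sin(1/x) ≤ |x^2|
Since x^2 → 0 as x → 0, by squeeze theorem the limit is 0

Answer: 0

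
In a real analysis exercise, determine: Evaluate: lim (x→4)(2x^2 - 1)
Polynomial is continuous, so substitute x=4:
2·4^2-1=31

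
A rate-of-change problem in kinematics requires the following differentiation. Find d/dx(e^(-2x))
Chain rule: d/dx[e^u]=e^u · u' where u=-2x
u'=-2

Answer: -2·e^(-2x)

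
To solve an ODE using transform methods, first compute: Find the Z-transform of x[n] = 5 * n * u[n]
Z{n*u[n]} = z/(z-1)^2
By linearity: Z{5*n*u[n]} = 5z/(z-1)^2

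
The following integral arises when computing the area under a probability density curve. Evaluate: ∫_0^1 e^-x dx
Antiderivative: -e^-x
Evaluate: -(e^-1-1)

Answer: (e^-1-1)/(-1)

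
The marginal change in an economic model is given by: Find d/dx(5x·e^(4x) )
Product rule: (fg)' = f'g+fg'
f = 5x, f' = 5
g = e^(4x), g' = 4·e^(4x)

Answer: 5·e^(4x)+20x·e^(4x)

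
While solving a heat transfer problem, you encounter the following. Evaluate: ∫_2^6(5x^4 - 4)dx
Step 1: Find antiderivative F(x) = x^5-4x
Step 2: F(6) - F(2) = 7752 - (24) = 7728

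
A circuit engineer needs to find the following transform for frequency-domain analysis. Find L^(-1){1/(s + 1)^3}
L^(-1){1/(s-a)^n} = t^(n-1)·e^(at)/(n-1)!
Here a = -1, n = 3: t^2·e^(-t)/2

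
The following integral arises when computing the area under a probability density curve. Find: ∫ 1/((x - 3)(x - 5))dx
Partial fractions: 1/((x-3)(x-5)) = A/(x-3)+B/(x-5)
A = -1/2, B = 1/2
∫ [-1/2· 1/(x-3)+1/2· 1/(x-5)] dx
= (1/2)[ln|x-5| - ln|x-3|]+C

Answer: (1/2)·ln|(x-5)/(x-3)|+C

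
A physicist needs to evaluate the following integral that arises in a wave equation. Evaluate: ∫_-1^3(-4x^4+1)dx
Step 1: Find antiderivative F(x) = (-4/5)x^5 + x
Step 2: F(3) - F(-1) = -957/5 - (-1/5) = -956/5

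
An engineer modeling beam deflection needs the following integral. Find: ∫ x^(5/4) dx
Power rule: ∫ x^(5/4) dx=x^(9/4)/(9/4)+C

Answer: (4/9)·x^(9/4)+C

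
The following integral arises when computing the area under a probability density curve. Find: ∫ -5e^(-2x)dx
Since d/dx[e^(-2x)] = -2e^(-2x), we get 5/2 e^(-2x)+C

Answer: (5/2)e^(-2x)+C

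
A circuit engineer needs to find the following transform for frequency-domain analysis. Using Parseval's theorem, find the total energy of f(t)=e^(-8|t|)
Parseval's theorem: E=integral |f(t)|^2 dt=(1/2pi) integral |F(omega)|^2 domega
E=integral_{-inf}^{inf} e^(-16|t|) dt=2 * integral_0^inf e^(-16t) dt=2/(2 * 8)=1/8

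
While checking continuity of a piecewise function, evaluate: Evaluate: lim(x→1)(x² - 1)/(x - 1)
Factor: (x² - 1)=(x-1)(x + 1)
Cancel (x-1): lim(x→1) (x + 1)=2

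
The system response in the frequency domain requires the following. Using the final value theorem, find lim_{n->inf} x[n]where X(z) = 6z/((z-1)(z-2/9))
Final value theorem: lim x[n] = lim_{z->1} (z-1) * X(z)
(z-1) * X(z) = 6z/(z-2/9)
As z->1: 6/(1-2/9) = 6/(7/9) = 54/7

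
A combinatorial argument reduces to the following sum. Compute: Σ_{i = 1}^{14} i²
Using formula: Σ i^2=n(n+1)(2n+1)/6=14·15·29/6=1015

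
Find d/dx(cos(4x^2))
Chain rule: d/dx[cos(u)] = -sin(u)·u' where u = 4x^2
u' = 8x

Answer: -8x·sin(4x^2)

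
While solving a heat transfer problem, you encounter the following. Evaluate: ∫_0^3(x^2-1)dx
Step 1: Find antiderivative F(x)=(1/3)x^3 - x
Step 2: F(3) - F(0)=6 - (0)=6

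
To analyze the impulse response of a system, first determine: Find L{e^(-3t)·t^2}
First shifting: L{e^(at)f(t)} = F(s-a)
L{t^2} = 2/s^3
Shift s → s + 3: 2/(s + 3)^3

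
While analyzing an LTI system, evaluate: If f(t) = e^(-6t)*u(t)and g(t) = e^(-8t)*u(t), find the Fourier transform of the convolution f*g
By the convolution theorem: F{f*g}=F(omega)*G(omega)
F(omega)=1/(6 + j*omega), G(omega)=1/(8 + j*omega)
F{f*g}=1/((6 + j*omega)(8 + j*omega))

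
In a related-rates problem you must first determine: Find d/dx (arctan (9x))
d/dx[arctan(u)] = u'/(1+u²), u = 9x, u' = 9

Answer: 9/(1+81x²)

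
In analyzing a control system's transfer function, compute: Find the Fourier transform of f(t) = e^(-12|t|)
Using the standard pair: F{e^(-a|t|)}=2a/(a^2+omega^2)
With a=12: F(omega)=24/(144+omega^2)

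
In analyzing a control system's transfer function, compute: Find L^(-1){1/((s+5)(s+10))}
Partial fractions: 1/((s + 5)(s + 10))=A/(s + 5) + B/(s + 10)
Cover-up: A=1/(s + 10)|_{s=-5}=1/5; B=1/(s + 5)|_{s=-10}=-1/5
L^(-1)=(1/5)e^(-5t) - (1/5)e^(-10t)

Answer: (1/5)(e^(-5t) - e^(-10t))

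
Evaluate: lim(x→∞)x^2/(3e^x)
Apply L'Hôpital 2 times (∞/∞ each time):
Eventually get 2!/(3e^x) → 0

Answer: 0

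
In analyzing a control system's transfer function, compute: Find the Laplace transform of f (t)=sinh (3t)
L{sinh(at)}=a/(s²-a²)
L{sinh(3t)}=3/(s²-9)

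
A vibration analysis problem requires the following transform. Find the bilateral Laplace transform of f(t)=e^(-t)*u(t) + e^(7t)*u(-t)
For e^(-t) * u(t): L=1/(s + 1), Re(s) > -1
For e^(7t) * u(-t): L=-1/(s-7), Re(s) < 7
Combined: F(s)=1/(s + 1) - 1/(s-7), -1 < Re(s) < 7

Answer: 1/(s + 1) - 1/(s-7), ROC: -1 < Re(s) < 7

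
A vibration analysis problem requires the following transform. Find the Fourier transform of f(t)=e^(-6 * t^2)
The Fourier transform of a Gaussian e^(-a * t^2) is sqrt(pi/a) * e^(-omega^2/(4a)).
With a = 6: F(omega) = sqrt(pi/6) * e^(-omega^2/24)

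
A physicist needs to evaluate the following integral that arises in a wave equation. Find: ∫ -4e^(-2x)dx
Since d/dx[e^(-2x)]=-2e^(-2x), we get 2 e^(-2x) + C

Answer: 2e^(-2x) + C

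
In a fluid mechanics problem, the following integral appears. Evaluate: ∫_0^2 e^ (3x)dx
Antiderivative: (1/3)e^(3x)
Evaluate: (1/3)(e^6 - 1)

Answer: (e^6 - 1)/3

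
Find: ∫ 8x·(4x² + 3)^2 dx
Let u=4x² + 3, du=8x dx
∫ u^2 du=u^3/3 + C

Answer: (4x² + 3)^3/3 + C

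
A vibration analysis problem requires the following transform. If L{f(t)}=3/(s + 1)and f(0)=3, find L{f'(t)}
L{f'(t)} = s·F(s) - f(0) = 3s/(s + 1) - 3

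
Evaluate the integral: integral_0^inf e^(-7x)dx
integral_0^inf e^(-7x) dx=[-1/7 * e^(-7x)]_0^inf
=0 - (-1/7)=1/7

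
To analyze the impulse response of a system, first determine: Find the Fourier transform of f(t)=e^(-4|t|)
Using the standard pair: F{e^(-a|t|)} = 2a/(a^2 + omega^2)
With a = 4: F(omega) = 8/(16 + omega^2)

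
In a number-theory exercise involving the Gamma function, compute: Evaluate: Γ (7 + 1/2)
Γ(n+1/2) = (2n)!√π/(4^n·n!)
= 87178291200√π/(16384·5040) = (135135/128)·√π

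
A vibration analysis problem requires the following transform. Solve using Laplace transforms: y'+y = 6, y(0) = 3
Take L of both sides: sY(s) - 3 + Y(s)=6/s
Y(s)(s + 1)=6/s + 3
Y(s)=6/(s(s + 1)) + 3/(s + 1)
Partial fractions: 6/(s(s + 1))=6/s - 6/(s + 1)
So Y(s)=6/s - 3/(s + 1)
Inverse transform (L^(-1){1/s}=1, L^(-1){1/(s + 1)}=e^(-t)):

Answer: y(t)=6 - 3·e^(-t)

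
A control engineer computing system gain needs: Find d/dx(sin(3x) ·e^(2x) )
Product rule: (fg)' = f'g + fg'
f = sin(3x), f' = 3·cos(3x)
g = e^(2x), g' = 2·e^(2x)

Answer: 3·cos(3x)·e^(2x) + 2·sin(3x)·e^(2x)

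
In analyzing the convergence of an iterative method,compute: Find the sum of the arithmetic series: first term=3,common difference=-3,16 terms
Last term: a_n=3 + (16 - 1)·-3=-42
Sum=n(a_1 + a_n)/2=16(3 + (-42))/2=-312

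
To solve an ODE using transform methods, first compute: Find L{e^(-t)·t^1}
First shifting: L{e^(at)f(t)}=F(s-a)
L{t^1}=1/s^2
Shift s → s + 1: 1/(s + 1)^2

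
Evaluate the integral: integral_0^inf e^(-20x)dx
integral_0^inf e^(-20x) dx=[-1/20 * e^(-20x)]_0^inf
=0 - (-1/20)=1/20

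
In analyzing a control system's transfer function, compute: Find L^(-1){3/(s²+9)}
L^(-1){w/(s² + w²)} = sin(wt)
Here w = 3

Answer: sin(3t)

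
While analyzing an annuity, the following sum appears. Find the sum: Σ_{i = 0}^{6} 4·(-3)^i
Geometric series: S=a(1 - r^n)/(1 - r)
a=4, r=-3, n=7
S=4(1+2187)/4=2188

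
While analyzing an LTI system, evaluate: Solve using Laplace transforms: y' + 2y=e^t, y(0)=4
Take L: sY - 4+2Y=1/(s-1)
Y(s+2)=1/(s-1)+4
Y=1/((s-1)(s+2))+4/(s+2)
Partial fractions: 1/((s-1)(s+2))=(1/3)/(s-1) - (1/3)/(s+2)
So Y=(1/3)/(s-1)+(11/3)/(s+2)
Inverse Laplace transform (L^(-1){1/(s-1)}=e^t, L^(-1){1/(s+2)}=e^(-2t)):

Answer: y(t)=(1/3)·e^t+(11/3)·e^(-2t)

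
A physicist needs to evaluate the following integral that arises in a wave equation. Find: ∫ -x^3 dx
Using power rule: ∫ -x^3 dx=-1/4 x^4 + C=(-1/4)x^4 + C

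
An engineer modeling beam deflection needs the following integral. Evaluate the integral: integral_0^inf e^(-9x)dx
integral_0^inf e^(-9x) dx = [-1/9*e^(-9x)]_0^inf
= 0 - (-1/9) = 1/9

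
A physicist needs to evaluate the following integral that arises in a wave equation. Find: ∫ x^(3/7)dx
Power rule: ∫ x^(3/7) dx=x^(10/7)/(10/7) + C

Answer: (7/10)·x^(10/7) + C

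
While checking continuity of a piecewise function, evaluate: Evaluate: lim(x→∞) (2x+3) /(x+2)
Divide numerator and denominator by x:
lim (2 + 3/x)/(1 + 2/x)=2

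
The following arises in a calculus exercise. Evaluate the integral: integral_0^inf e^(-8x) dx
integral_0^inf e^(-8x) dx = [-1/8*e^(-8x)]_0^inf
= 0 - (-1/8) = 1/8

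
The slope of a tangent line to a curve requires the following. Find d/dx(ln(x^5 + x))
Chain rule: d/dx[ln(u)]=u'/u where u=x^5 + x
u'=5x^4 + 1

Answer: (5x^4 + 1)/(x^5 + x)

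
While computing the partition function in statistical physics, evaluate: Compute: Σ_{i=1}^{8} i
Using formula: Σ i^1 = n(n+1)/2 = 8·9/2 = 36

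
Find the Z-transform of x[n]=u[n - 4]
Using the time-shift property: Z{u[n-4]} = z^(-4)*z/(z-1)
= z^(-3)/(z-1)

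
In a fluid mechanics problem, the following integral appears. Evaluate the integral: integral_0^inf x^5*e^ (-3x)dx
This is a Gamma integral. Substitute u = 3x (du = 3 dx):
integral_0^inf x^5*e^(-3x) dx = (1/3^6) integral_0^inf u^5*e^(-u) du
= Gamma(6)/3^6 = 5!/3^6 = 120/729

Answer: 40/243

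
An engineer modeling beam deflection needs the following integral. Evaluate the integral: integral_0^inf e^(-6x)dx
integral_0^inf e^(-6x) dx=[-1/6 * e^(-6x)]_0^inf
=0 - (-1/6)=1/6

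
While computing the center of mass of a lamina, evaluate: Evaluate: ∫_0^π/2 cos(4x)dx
Antiderivative: sin(4x)/4
Evaluate at bounds: [sin(4·π/2)/4] - [sin(4·0)/4]
= ((0) - (0))/4 = 0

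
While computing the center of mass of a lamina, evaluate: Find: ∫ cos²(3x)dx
Using identity cos²(u)=(1+cos(2u))/2:
∫ (1+cos(6x))/2 dx=x/2+sin(6x)/12+C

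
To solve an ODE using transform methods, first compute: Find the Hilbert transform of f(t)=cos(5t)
The Hilbert transform shifts each frequency component by -pi/2.
H{cos(wt)} = sin(wt)
With w = 5: H{cos(5t)} = sin(5t)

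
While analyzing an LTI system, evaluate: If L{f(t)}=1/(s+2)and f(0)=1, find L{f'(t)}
L{f'(t)} = s·F(s) - f(0) = s/(s+2)-1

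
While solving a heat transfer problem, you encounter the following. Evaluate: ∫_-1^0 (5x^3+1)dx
Step 1: Find antiderivative F(x) = (5/4)x^4+x
Step 2: F(0) - F(-1) = 0 - (1/4) = -1/4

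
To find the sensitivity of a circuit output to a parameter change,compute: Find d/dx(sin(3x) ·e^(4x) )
Product rule: (fg)' = f'g + fg'
f = sin(3x), f' = 3·cos(3x)
g = e^(4x), g' = 4·e^(4x)

Answer: 3·cos(3x)·e^(4x) + 4·sin(3x)·e^(4x)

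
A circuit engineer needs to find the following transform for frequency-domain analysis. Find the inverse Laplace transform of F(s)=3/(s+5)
L^(-1){3/(s-a)}=c·e^(at)
Here a=-5, c=3

Answer: 3e^(-5t)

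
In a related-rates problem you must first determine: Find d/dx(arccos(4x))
d/dx[arccos(u)] = -u'/√(1-u²), u = 4x, u' = 4

Answer: -4/√(1 - 16x²)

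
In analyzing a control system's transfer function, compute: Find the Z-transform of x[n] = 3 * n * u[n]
Z{n * u[n]}=z/(z-1)^2
By linearity: Z{3 * n * u[n]}=3z/(z-1)^2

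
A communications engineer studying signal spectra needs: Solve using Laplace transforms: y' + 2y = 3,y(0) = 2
Take L of both sides: sY(s)-2+2Y(s) = 3/s
Y(s)(s+2) = 3/s+2
Y(s) = 3/(s(s+2))+2/(s+2)
Partial fractions: 3/(s(s+2)) = (3/2)/s - (3/2)/(s+2)
So Y(s) = (3/2)/s+(1/2)/(s+2)
Inverse transform (L^(-1){1/s} = 1, L^(-1){1/(s+2)} = e^(-2t)):

Answer: y(t) = 3/2+(1/2)·e^(-2t)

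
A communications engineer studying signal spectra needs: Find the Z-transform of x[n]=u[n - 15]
Using the time-shift property: Z{u[n-15]}=z^(-15) * z/(z-1)
=z^(-14)/(z-1)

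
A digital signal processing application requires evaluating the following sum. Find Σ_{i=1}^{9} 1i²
=1·n(n+1)(2n+1)/6=1·9·10·19/6=285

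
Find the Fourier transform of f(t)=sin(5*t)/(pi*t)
sin(W*t)/(pi*t)=(W/pi)*sinc(W*t/pi) is the impulse response of the ideal low-pass filter with cutoff W (here W=5).
Its Fourier transform is a rectangular function:
F(omega)=1 for |omega| < 5, 0 otherwise

Answer: rect(omega/10) [i.e., 1 for |omega| < 5, 0 otherwise]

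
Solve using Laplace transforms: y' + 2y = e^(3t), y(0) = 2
Take L: sY - 2 + 2Y = 1/(s-3)
Y(s + 2) = 1/(s-3) + 2
Y = 1/((s-3)(s + 2)) + 2/(s + 2)
Partial fractions: 1/((s-3)(s + 2)) = (1/5)/(s-3) - (1/5)/(s + 2)
So Y = (1/5)/(s-3) + (9/5)/(s + 2)
Inverse Laplace transform (L^(-1){1/(s-3)} = e^(3t), L^(-1){1/(s + 2)} = e^(-2t)):

Answer: y(t) = (1/5)·e^(3t) + (9/5)·e^(-2t)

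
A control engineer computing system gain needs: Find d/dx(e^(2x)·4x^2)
Product rule: (fg)'=f'g+fg'
f=e^(2x), f'=2·e^(2x)
g=4x^2, g'=8x

Answer: 8·e^(2x)·x^2+8·e^(2x)·x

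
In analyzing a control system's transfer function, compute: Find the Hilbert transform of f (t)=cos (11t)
The Hilbert transform shifts each frequency component by -pi/2.
H{cos(wt)}=sin(wt)
With w=11: H{cos(11t)}=sin(11t)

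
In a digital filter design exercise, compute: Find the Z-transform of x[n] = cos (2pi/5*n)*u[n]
Z{cos(w0*n)*u[n]} = z(z - cos(w0))/(z^2 - 2z*cos(w0) + 1)
With w0 = 2pi/5: X(z) = z(z - cos(2pi/5))/(z^2 - 2z*cos(2pi/5) + 1)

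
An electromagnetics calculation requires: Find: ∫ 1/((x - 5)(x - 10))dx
Partial fractions: 1/((x-5)(x-10))=A/(x-5)+B/(x-10)
A=-1/5, B=1/5
∫ [-1/5· 1/(x-5)+1/5· 1/(x-10)] dx
=(1/5)[ln|x-10| - ln|x-5|]+C

Answer: (1/5)·ln|(x-10)/(x-5)|+C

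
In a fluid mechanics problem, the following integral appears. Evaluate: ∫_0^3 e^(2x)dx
Antiderivative: (1/2)e^(2x)
Evaluate: (1/2)(e^6-1)

Answer: (e^6-1)/2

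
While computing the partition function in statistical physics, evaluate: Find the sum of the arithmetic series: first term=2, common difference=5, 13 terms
Last term: a_n=2 + (13 - 1)·5=62
Sum=n(a_1 + a_n)/2=13(2 + 62)/2=416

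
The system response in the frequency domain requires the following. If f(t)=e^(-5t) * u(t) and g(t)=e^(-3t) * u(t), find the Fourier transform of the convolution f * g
By the convolution theorem: F{f * g} = F(omega) * G(omega)
F(omega) = 1/(5+j * omega), G(omega) = 1/(3+j * omega)
F{f * g} = 1/((5+j * omega)(3+j * omega))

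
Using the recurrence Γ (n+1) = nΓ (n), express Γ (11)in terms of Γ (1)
Γ(11)=10Γ(10)=10·9Γ(9)=...=10!·Γ(1)=3628800·Γ(1)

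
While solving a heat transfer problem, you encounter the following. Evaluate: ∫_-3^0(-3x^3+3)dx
Step 1: Find antiderivative F(x)=(-3/4)x^4 + 3x
Step 2: F(0) - F(-3)=0 - (-279/4)=279/4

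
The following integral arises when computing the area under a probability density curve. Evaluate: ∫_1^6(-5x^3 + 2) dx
Step 1: Find antiderivative F(x) = (-5/4)x^4+2x
Step 2: F(6) - F(1) = -1608 - (3/4) = -6435/4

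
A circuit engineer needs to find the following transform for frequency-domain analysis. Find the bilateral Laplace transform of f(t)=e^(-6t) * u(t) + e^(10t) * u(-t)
For e^(-6t)*u(t): L = 1/(s + 6), Re(s) > -6
For e^(10t)*u(-t): L = -1/(s-10), Re(s) < 10
Combined: F(s) = 1/(s + 6) - 1/(s-10), -6 < Re(s) < 10

Answer: 1/(s + 6) - 1/(s-10), ROC: -6 < Re(s) < 10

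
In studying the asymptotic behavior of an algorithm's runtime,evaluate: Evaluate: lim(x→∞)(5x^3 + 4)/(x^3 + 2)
Divide numerator and denominator by x^3:
lim (5+4/x^3)/(1+2/x^3)=5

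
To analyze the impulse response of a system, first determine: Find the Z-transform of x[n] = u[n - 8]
Using the time-shift property: Z{u[n-8]} = z^(-8) * z/(z-1)
= z^(-7)/(z-1)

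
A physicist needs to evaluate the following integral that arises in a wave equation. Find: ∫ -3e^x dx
Since d/dx[e^x]=+ e^x, we get -3e^x + C

Answer: -3e^x + C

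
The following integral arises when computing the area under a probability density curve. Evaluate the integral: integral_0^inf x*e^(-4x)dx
This is a Gamma integral. Substitute u=4x (du=4 dx):
integral_0^inf x*e^(-4x) dx=(1/4^2) integral_0^inf u^1*e^(-u) du
=Gamma(2)/4^2=1!/4^2=1/16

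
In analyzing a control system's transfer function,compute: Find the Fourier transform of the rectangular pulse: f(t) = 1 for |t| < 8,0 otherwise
F(omega) = integral from -8 to 8 of e^(-j*omega*t) dt
= 2*sin(8*omega)/omega = 16*sinc(8*omega/pi)

Answer: 2*sin(8*omega)/omega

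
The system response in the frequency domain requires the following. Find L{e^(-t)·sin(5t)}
First shifting: L{e^(at)f(t)}=F(s-a)
L{sin(5t)}=5/(s² + 25)
Shift: 5/((s + 1)² + 25)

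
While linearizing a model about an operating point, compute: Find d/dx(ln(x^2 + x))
Chain rule: d/dx[ln(u)] = u'/u where u = x^2+x
u' = 2x+1

Answer: (2x+1)/(x^2+x)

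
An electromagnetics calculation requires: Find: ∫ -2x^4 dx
Using power rule: ∫ -2x^4 dx=-2/5 x^5 + C=(-2/5)x^5 + C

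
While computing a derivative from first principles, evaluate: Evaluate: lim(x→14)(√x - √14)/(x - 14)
Multiply by conjugate (√x+√14)/(√x+√14):
= (x - 14)/((x - 14)(√x+√14)) = 1/(√x+√14)
As x → 14: 1/(2√14)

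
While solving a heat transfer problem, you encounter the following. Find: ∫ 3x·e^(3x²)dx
Let u = 3x², du = 6x dx
∫ (1/2)e^u du = e^u/2 + C

Answer: e^(3x²)/2 + C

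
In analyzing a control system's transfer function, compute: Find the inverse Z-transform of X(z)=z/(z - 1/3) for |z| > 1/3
Standard pair: z/(z-a) <-> a^n*u[n] for causal signals
With a=1/3: x[n]=(1/3)^n*u[n]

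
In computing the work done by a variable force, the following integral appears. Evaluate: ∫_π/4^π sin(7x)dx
Antiderivative: -cos(7x)/7
Evaluate at bounds: [-cos(7·π)/7] - [-cos(7·π/4)/7]
=(-(-1) + (√2/2))/7=1/7 + √2/14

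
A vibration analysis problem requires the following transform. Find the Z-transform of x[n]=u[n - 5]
Using the time-shift property: Z{u[n-5]}=z^(-5) * z/(z-1)
=z^(-4)/(z-1)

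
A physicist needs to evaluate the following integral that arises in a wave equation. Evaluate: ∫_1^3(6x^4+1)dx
Step 1: Find antiderivative F(x) = (6/5)x^5+x
Step 2: F(3) - F(1) = 1473/5 - (11/5) = 1462/5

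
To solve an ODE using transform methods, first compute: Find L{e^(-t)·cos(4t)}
First shifting: L{e^(at)f(t)} = F(s-a)
L{cos(4t)} = s/(s² + 16)
Shift: (s + 1)/((s + 1)² + 16)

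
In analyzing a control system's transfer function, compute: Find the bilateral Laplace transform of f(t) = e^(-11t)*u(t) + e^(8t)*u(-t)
For e^(-11t) * u(t): L=1/(s+11), Re(s) > -11
For e^(8t) * u(-t): L=-1/(s-8), Re(s) < 8
Combined: F(s)=1/(s+11)-1/(s-8), -11 < Re(s) < 8

Answer: 1/(s+11)-1/(s-8), ROC: -11 < Re(s) < 8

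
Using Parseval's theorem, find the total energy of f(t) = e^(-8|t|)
Parseval's theorem: E = integral |f(t)|^2 dt = (1/2pi) integral |F(omega)|^2 domega
E = integral_{-inf}^{inf} e^(-16|t|) dt = 2*integral_0^inf e^(-16t) dt = 2/(2*8) = 1/8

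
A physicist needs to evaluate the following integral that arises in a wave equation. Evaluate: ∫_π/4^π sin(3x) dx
Antiderivative: -cos(3x)/3
Evaluate at bounds: [-cos(3·π)/3] - [-cos(3·π/4)/3]
= (-(-1)+(-√2/2))/3 = 1/3 - √2/6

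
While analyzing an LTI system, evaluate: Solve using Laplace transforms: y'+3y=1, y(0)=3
Take L of both sides: sY(s)-3+3Y(s) = 1/s
Y(s)(s+3) = 1/s+3
Y(s) = 1/(s(s+3))+3/(s+3)
Partial fractions: 1/(s(s+3)) = (1/3)/s - (1/3)/(s+3)
So Y(s) = (1/3)/s+(8/3)/(s+3)
Inverse transform (L^(-1){1/s} = 1, L^(-1){1/(s+3)} = e^(-3t)):

Answer: y(t) = 1/3+(8/3)·e^(-3t)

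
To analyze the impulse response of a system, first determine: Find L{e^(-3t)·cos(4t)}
First shifting: L{e^(at)f(t)}=F(s-a)
L{cos(4t)}=s/(s²+16)
Shift: (s+3)/((s+3)²+16)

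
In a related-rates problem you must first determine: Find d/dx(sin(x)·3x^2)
Product rule: (fg)'=f'g + fg'
f=sin(x), f'=cos(x)
g=3x^2, g'=6x

Answer: 3·cos(x)·x^2 + 6·sin(x)·x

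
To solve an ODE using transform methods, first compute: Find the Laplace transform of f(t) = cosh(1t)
L{cosh(at)}=s/(s²-a²)
L{cosh(1t)}=s/(s²-1)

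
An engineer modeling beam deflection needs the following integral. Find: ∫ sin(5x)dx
Using substitution u = 5x: ∫ sin(u) du/5 = -cos(u)/5 + C

Answer: (-1/5)cos(5x) + C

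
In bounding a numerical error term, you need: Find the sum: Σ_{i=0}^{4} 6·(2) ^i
Geometric series: S = a(1 - r^n)/(1 - r)
a = 6, r = 2, n = 5
S = 6(1 - 32)/-1 = 186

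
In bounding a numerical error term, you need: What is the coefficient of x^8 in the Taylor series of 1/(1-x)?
1/(1-x) = Σ x^n for |x|<1
All coefficients are 1

Answer: 1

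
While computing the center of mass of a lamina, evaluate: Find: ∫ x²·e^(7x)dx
Integration by parts twice:
First: u = x², dv = e^(7x) dx => x²e^(7x)/7 - (2/7)∫ xe^(7x) dx
Second (∫ xe^(7x) dx): xe^(7x)/7 - e^(7x)/49
Combining: e^(7x)(x²/7 - 2x/49 + 2/343) + C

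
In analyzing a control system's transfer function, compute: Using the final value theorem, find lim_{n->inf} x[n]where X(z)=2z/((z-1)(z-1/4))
Final value theorem: lim x[n] = lim_{z->1} (z-1)*X(z)
(z-1)*X(z) = 2z/(z-1/4)
As z->1: 2/(1-1/4) = 2/(3/4) = 8/3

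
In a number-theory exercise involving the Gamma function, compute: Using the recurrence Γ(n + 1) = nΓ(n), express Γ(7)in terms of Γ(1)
Γ(7) = 6Γ(6) = 6·5Γ(5) = ... = 6!·Γ(1) = 720·Γ(1)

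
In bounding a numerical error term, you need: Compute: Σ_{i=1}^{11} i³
Using formula: Σ i^3 = [n(n+1)/2]² = [11·12/2]² = 4356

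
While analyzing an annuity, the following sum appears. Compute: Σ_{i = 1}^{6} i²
Using formula: Σ i^2=n(n + 1)(2n + 1)/6=6·7·13/6=91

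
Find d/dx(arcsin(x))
d/dx[arcsin(u)] = u'/√(1-u²), u = x, u' = 1

Answer: 1/√(1-x²)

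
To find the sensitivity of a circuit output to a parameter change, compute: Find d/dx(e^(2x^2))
Chain rule: d/dx[e^u]=e^u · u' where u=2x^2
u'=4x

Answer: 4x·e^(2x^2)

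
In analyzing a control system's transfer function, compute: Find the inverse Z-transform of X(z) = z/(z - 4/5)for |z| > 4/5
Standard pair: z/(z-a) <-> a^n*u[n] for causal signals
With a=4/5: x[n]=(4/5)^n*u[n]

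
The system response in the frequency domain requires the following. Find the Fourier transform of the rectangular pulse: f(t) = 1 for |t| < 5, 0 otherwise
F(omega) = integral from -5 to 5 of e^(-j * omega * t) dt
= 2 * sin(5 * omega)/omega = 10 * sinc(5 * omega/pi)

Answer: 2 * sin(5 * omega)/omega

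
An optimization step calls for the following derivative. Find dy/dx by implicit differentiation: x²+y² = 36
Differentiate both sides: 2x + 2y·(dy/dx)=0
Solve: dy/dx=-2x/(2y)=-x/y

Answer: dy/dx=-x/y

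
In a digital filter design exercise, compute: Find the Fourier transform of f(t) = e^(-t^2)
The Fourier transform of a Gaussian e^(-t^2) is sqrt(pi)*e^(-omega^2/4).
With a=1: F(omega)=sqrt(pi)*e^(-omega^2/4)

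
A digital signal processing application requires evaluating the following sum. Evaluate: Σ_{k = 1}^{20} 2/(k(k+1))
Partial fractions: 2/(k(k + 1)) = 2/k - 2/(k + 1)
Telescoping sum: 2(1 - 1/21) = 2·20/21

Answer: 40/21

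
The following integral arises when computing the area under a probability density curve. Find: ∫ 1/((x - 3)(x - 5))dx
Partial fractions: 1/((x-3)(x-5))=A/(x-3) + B/(x-5)
A=-1/2, B=1/2
∫ [-1/2· 1/(x-3) + 1/2· 1/(x-5)] dx
=(1/2)[ln|x-5| - ln|x-3|] + C

Answer: (1/2)·ln|(x-5)/(x-3)| + C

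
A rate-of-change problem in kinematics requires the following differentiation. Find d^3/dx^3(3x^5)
Apply power rule 3 times:
d^1: 15x^4
d^2: 60x^3
d^3: 180x^2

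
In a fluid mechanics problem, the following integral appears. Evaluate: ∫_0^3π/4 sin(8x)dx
Antiderivative: -cos(8x)/8
Evaluate at bounds: [-cos(8·3π/4)/8] - [-cos(8·0)/8]
= (-(1) + (1))/8 = 0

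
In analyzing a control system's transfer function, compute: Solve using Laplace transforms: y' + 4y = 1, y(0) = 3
Take L of both sides: sY(s)-3+4Y(s) = 1/s
Y(s)(s+4) = 1/s+3
Y(s) = 1/(s(s+4))+3/(s+4)
Partial fractions: 1/(s(s+4)) = (1/4)/s - (1/4)/(s+4)
So Y(s) = (1/4)/s+(11/4)/(s+4)
Inverse transform (L^(-1){1/s} = 1, L^(-1){1/(s+4)} = e^(-4t)):

Answer: y(t) = 1/4+(11/4)·e^(-4t)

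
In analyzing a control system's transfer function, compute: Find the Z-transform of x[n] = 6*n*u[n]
Z{n * u[n]}=z/(z-1)^2
By linearity: Z{6 * n * u[n]}=6z/(z-1)^2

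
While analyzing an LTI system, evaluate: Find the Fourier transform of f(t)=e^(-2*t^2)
The Fourier transform of a Gaussian e^(-a * t^2) is sqrt(pi/a) * e^(-omega^2/(4a)).
With a = 2: F(omega) = sqrt(pi/2) * e^(-omega^2/8)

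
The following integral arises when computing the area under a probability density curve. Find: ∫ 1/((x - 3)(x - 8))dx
Partial fractions: 1/((x-3)(x-8))=A/(x-3)+B/(x-8)
A=-1/5, B=1/5
∫ [-1/5· 1/(x-3)+1/5· 1/(x-8)] dx
=(1/5)[ln|x-8| - ln|x-3|]+C

Answer: (1/5)·ln|(x-8)/(x-3)|+C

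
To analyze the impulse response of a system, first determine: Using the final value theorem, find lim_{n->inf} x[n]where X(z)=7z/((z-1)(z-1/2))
Final value theorem: lim x[n]=lim_{z->1} (z-1) * X(z)
(z-1) * X(z)=7z/(z-1/2)
As z->1: 7/(1-1/2)=7/(1/2)=14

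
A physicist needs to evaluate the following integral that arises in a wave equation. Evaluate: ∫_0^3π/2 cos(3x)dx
Antiderivative: sin(3x)/3
Evaluate at bounds: [sin(3·3π/2)/3] - [sin(3·0)/3]
=((1) - (0))/3=1/3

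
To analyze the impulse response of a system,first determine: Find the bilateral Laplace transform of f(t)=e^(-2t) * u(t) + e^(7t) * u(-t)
For e^(-2t) * u(t): L = 1/(s + 2), Re(s) > -2
For e^(7t) * u(-t): L = -1/(s-7), Re(s) < 7
Combined: F(s) = 1/(s + 2) - 1/(s-7), -2 < Re(s) < 7

Answer: 1/(s + 2) - 1/(s-7), ROC: -2 < Re(s) < 7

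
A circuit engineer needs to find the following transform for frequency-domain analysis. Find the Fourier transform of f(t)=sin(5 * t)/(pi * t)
sin(W * t)/(pi * t) = (W/pi) * sinc(W * t/pi) is the impulse response of the ideal low-pass filter with cutoff W (here W = 5).
Its Fourier transform is a rectangular function:
F(omega) = 1 for |omega| < 5, 0 otherwise

Answer: rect(omega/10) [i.e., 1 for |omega| < 5, 0 otherwise]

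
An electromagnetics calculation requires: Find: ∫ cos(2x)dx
Using substitution u = 2x: ∫ cos(u) du/2 = sin(u)/2+C

Answer: (1/2)sin(2x)+C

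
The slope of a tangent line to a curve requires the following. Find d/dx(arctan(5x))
d/dx[arctan(u)]=u'/(1 + u²), u=5x, u'=5

Answer: 5/(1 + 25x²)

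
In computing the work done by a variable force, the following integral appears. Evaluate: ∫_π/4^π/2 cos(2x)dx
Antiderivative: sin(2x)/2
Evaluate at bounds: [sin(2·π/2)/2] - [sin(2·π/4)/2]
= ((0) - (1))/2 = -1/2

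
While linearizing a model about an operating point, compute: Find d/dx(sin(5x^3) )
Chain rule: d/dx[sin(u)] = cos(u)·u' where u = 5x^3
u' = 15x^2

Answer: 15x^2·cos(5x^3)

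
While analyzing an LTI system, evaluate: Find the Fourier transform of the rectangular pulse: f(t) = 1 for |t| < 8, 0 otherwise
F(omega) = integral from -8 to 8 of e^(-j*omega*t) dt
= 2*sin(8*omega)/omega = 16*sinc(8*omega/pi)

Answer: 2*sin(8*omega)/omega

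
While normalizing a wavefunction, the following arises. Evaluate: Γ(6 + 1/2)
Γ(n + 1/2)=(2n)!√π/(4^n·n!)
=479001600√π/(4096·720)=(10395/64)·√π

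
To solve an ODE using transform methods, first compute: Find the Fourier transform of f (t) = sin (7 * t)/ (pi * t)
sin(W * t)/(pi * t) = (W/pi) * sinc(W * t/pi) is the impulse response of the ideal low-pass filter with cutoff W (here W = 7).
Its Fourier transform is a rectangular function:
F(omega) = 1 for |omega| < 7, 0 otherwise

Answer: rect(omega/14) [i.e., 1 for |omega| < 7, 0 otherwise]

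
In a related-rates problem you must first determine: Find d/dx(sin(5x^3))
Chain rule: d/dx[sin(u)] = cos(u)·u' where u = 5x^3
u' = 15x^2

Answer: 15x^2·cos(5x^3)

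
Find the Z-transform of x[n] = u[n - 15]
Using the time-shift property: Z{u[n-15]} = z^(-15) * z/(z-1)
= z^(-14)/(z-1)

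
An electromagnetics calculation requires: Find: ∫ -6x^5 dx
Using power rule: ∫ -6x^5 dx = -6/6 x^6 + C = -x^6 + C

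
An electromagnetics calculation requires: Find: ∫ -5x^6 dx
Using power rule: ∫ -5x^6 dx=-5/7 x^7 + C=(-5/7)x^7 + C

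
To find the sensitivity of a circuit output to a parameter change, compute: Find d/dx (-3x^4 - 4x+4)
Power rule: d/dx(ax^n)=n·a·x^(n-1)
Term by term: -12·x^3 - 4

Answer: -12x^3 - 4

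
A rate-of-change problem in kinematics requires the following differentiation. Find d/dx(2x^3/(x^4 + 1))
Quotient rule: (f/g)' = (f'g - fg')/g²
f = 2x^3, f' = 6x^2
g = x^4 + 1, g' = 4x^3

Answer: (6x^2·(x^4 + 1) - 8x^6)/(x^4 + 1)²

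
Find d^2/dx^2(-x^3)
Apply power rule 2 times:
d^1: -3x^2
d^2: -6x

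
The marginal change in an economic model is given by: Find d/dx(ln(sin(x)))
Chain rule: d/dx[ln(u)] = u'/u where u = sin(x)
u' = cos(x)

Answer: (cos(x))/(sin(x))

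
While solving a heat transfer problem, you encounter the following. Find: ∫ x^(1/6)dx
Power rule: ∫ x^(1/6) dx=x^(7/6)/(7/6)+C

Answer: (6/7)·x^(7/6)+C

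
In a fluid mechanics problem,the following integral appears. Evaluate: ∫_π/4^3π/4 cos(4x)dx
Antiderivative: sin(4x)/4
Evaluate at bounds: [sin(4·3π/4)/4] - [sin(4·π/4)/4]
=((0) - (0))/4=0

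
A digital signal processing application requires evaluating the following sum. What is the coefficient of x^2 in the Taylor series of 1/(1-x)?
1/(1-x)=Σ x^n for |x|<1
All coefficients are 1

Answer: 1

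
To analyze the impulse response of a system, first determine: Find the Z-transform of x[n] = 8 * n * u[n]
Z{n*u[n]}=z/(z-1)^2
By linearity: Z{8*n*u[n]}=8z/(z-1)^2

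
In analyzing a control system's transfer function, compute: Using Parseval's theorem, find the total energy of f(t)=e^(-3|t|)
Parseval's theorem: E = integral |f(t)|^2 dt = (1/2pi) integral |F(omega)|^2 domega
E = integral_{-inf}^{inf} e^(-6|t|) dt = 2*integral_0^inf e^(-6t) dt = 2/(2*3) = 1/3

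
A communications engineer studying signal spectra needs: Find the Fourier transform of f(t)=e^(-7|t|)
Using the standard pair: F{e^(-a|t|)}=2a/(a^2+omega^2)
With a=7: F(omega)=14/(49+omega^2)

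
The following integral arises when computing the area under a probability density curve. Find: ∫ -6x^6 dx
Using power rule: ∫ -6x^6 dx = -6/7 x^7 + C = (-6/7)x^7 + C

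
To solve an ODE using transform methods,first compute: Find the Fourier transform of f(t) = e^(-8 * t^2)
The Fourier transform of a Gaussian e^(-a * t^2) is sqrt(pi/a) * e^(-omega^2/(4a)).
With a=8: F(omega)=sqrt(pi/8) * e^(-omega^2/32)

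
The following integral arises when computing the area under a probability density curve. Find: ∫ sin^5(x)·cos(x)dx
Let u = sin(x), du = cos(x) dx
∫ u^5 du = u^6/6 + C

Answer: sin^6(x)/6 + C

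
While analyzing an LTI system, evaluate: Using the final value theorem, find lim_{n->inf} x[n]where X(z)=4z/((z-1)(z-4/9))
Final value theorem: lim x[n] = lim_{z->1} (z-1)*X(z)
(z-1)*X(z) = 4z/(z-4/9)
As z->1: 4/(1-4/9) = 4/(5/9) = 36/5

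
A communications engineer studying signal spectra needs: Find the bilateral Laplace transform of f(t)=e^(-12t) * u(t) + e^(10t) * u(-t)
For e^(-12t)*u(t): L = 1/(s + 12), Re(s) > -12
For e^(10t)*u(-t): L = -1/(s-10), Re(s) < 10
Combined: F(s) = 1/(s + 12) - 1/(s-10), -12 < Re(s) < 10

Answer: 1/(s + 12) - 1/(s-10), ROC: -12 < Re(s) < 10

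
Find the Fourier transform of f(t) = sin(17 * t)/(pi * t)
sin(W * t)/(pi * t)=(W/pi) * sinc(W * t/pi) is the impulse response of the ideal low-pass filter with cutoff W (here W=17).
Its Fourier transform is a rectangular function:
F(omega)=1 for |omega| < 17, 0 otherwise

Answer: rect(omega/34) [i.e., 1 for |omega| < 17, 0 otherwise]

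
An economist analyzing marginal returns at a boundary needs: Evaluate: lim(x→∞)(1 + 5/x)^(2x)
Rewrite as [(1+5/x)^x]^2.
lim(1+5/x)^x=e^5, so limit=(e^5)^2=e^10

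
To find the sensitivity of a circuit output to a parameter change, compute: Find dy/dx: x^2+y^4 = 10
Differentiate: 2x+4y^3·(dy/dx) = 0
dy/dx = -2x/(4y^3)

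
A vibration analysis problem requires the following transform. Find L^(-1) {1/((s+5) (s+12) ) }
Partial fractions: 1/((s + 5)(s + 12))=A/(s + 5) + B/(s + 12)
Cover-up: A=1/(s + 12)|_{s=-5}=1/7; B=1/(s + 5)|_{s=-12}=-1/7
L^(-1)=(1/7)e^(-5t) - (1/7)e^(-12t)

Answer: (1/7)(e^(-5t) - e^(-12t))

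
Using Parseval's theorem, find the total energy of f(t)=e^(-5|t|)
Parseval's theorem: E=integral |f(t)|^2 dt=(1/2pi) integral |F(omega)|^2 domega
E=integral_{-inf}^{inf} e^(-10|t|) dt=2*integral_0^inf e^(-10t) dt=2/(2*5)=1/5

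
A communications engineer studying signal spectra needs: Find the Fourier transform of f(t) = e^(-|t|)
Using the standard pair: F{e^(-a|t|)}=2a/(a^2 + omega^2)
With a=1: F(omega)=2/(1 + omega^2)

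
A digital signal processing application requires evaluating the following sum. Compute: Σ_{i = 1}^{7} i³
Using formula: Σ i^3 = [n(n+1)/2]² = [7·8/2]² = 784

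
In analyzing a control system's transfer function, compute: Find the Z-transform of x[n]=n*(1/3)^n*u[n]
Using the property Z{n * a^n * u[n]} = az/(z-a)^2
With a = 1/3: X(z) = (1/3)z/(z - 1/3)^2, |z| > 1/3

Answer: (1/3)z/(z - 1/3)^2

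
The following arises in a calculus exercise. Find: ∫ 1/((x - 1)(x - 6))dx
Partial fractions: 1/((x-1)(x-6))=A/(x-1)+B/(x-6)
A=-1/5, B=1/5
∫ [-1/5· 1/(x-1)+1/5· 1/(x-6)] dx
=(1/5)[ln|x-6| - ln|x-1|]+C

Answer: (1/5)·ln|(x-6)/(x-1)|+C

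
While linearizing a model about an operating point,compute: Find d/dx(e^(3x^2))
Chain rule: d/dx[e^u] = e^u · u' where u = 3x^2
u' = 6x

Answer: 6x·e^(3x^2)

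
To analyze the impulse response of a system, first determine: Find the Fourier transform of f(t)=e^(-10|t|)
Using the standard pair: F{e^(-a|t|)} = 2a/(a^2 + omega^2)
With a = 10: F(omega) = 20/(100 + omega^2)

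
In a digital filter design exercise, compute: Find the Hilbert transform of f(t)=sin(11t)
The Hilbert transform shifts each frequency component by -pi/2.
H{sin(wt)}=-cos(wt)
With w=11: H{sin(11t)}=-cos(11t)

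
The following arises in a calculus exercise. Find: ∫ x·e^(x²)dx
Let u=x², du=2x dx
∫ (1/2)e^u du=e^u/2+C

Answer: e^(x²)/2+C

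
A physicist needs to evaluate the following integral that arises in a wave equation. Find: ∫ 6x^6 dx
Using power rule: ∫ 6x^6 dx=6/7 x^7 + C=(6/7)x^7 + C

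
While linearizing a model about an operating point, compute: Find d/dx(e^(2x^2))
Chain rule: d/dx[e^u] = e^u · u' where u = 2x^2
u' = 4x

Answer: 4x·e^(2x^2)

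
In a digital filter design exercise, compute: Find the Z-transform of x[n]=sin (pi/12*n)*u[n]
Z{sin(w0 * n) * u[n]}=z * sin(w0)/(z^2 - 2z * cos(w0) + 1)
With w0=pi/12: X(z)=z * sin(pi/12)/(z^2 - 2z * cos(pi/12) + 1)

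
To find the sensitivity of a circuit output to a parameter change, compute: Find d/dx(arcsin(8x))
d/dx[arcsin(u)]=u'/√(1-u²), u=8x, u'=8

Answer: 8/√(1-64x²)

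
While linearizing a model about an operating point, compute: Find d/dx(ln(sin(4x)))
Chain rule: d/dx[ln(u)] = u'/u where u = sin(4x)
u' = 4cos(4x)

Answer: (4cos(4x))/(sin(4x))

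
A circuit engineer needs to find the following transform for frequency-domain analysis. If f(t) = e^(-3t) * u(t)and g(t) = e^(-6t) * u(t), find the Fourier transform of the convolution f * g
By the convolution theorem: F{f*g}=F(omega)*G(omega)
F(omega)=1/(3 + j*omega), G(omega)=1/(6 + j*omega)
F{f*g}=1/((3 + j*omega)(6 + j*omega))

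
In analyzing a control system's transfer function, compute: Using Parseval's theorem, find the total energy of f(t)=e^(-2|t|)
Parseval's theorem: E = integral |f(t)|^2 dt = (1/2pi) integral |F(omega)|^2 domega
E = integral_{-inf}^{inf} e^(-4|t|) dt = 2 * integral_0^inf e^(-4t) dt = 2/(2 * 2) = 1/2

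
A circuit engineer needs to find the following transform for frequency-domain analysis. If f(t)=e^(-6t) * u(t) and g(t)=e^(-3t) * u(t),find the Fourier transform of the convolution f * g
By the convolution theorem: F{f*g} = F(omega)*G(omega)
F(omega) = 1/(6+j*omega), G(omega) = 1/(3+j*omega)
F{f*g} = 1/((6+j*omega)(3+j*omega))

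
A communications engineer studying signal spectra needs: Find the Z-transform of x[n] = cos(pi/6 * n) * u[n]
Z{cos(w0*n)*u[n]} = z(z - cos(w0))/(z^2 - 2z*cos(w0) + 1)
With w0 = pi/6: X(z) = z(z - cos(pi/6))/(z^2 - 2z*cos(pi/6) + 1)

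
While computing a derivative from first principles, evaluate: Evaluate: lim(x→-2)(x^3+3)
Polynomial is continuous, so substitute x = -2:
1·(-2)^3 + 3 = -5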